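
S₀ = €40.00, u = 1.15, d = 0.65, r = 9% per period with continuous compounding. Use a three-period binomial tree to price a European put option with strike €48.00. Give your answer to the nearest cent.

Risk-neutral probability p = (e^0.09 − 0.65)/(1.15 − 0.65) = 0.4442/0.5000 = 0.8883
Terminal stock prices: S_uuu = 60.83, S_uud = 34.38, S_udd = 19.44, S_ddd = 10.98
Terminal payoffs (K − S): max(-12.83, 0) = 0, max(13.62, 0) = 13.62, max(28.56, 0) = 28.56, max(37.02, 0) = 37.02
Node uu (S = 52.9): V_uu = e^(−0.09)·[0.8883·0.0000 + 0.1117·13.6150] = 1.3893
Node ud (S = 29.9): V_ud = e^(−0.09)·[0.8883·13.6150 + 0.1117·28.5650] = 13.9687
Node dd (S = 16.9): V_dd = e^(−0.09)·[0.8883·28.5650 + 0.1117·37.0150] = 26.9687
Node u (S = 46): V_u = e^(−0.09)·[0.8883·1.3893 + 0.1117·13.9687] = 2.5533
Node d (S = 26): V_d = e^(−0.09)·[0.8883·13.9687 + 0.1117·26.9687] = 14.0930
Node 0 (S = 40): V_0 = e^(−0.09)·[0.8883·2.5533 + 0.1117·14.0930] = 3.5111

€3.51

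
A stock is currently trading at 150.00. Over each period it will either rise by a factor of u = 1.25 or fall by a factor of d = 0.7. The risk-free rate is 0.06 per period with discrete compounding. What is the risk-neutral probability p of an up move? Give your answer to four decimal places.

Risk-neutral probability p = (1 + 0.06 − 0.7)/(1.25 − 0.7) = 0.3600/0.5500 = 0.6545

p = 0.6545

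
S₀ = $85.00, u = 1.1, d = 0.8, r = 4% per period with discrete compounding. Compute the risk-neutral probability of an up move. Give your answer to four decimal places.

Risk-neutral probability p = (1 + 0.04 − 0.8)/(1.1 − 0.8) = 0.2400/0.3000 = 0.8000

p = 0.8000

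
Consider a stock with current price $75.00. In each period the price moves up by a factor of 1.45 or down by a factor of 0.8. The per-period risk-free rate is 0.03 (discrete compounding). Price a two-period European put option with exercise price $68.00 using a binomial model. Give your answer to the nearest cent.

Risk-neutral probability p = (1 + 0.03 − 0.8)/(1.45 − 0.8) = 0.2300/0.6500 = 0.3538
Terminal stock prices: S_uu = 157.7, S_ud = 87, S_dd = 48
Terminal payoffs (K − S): max(-89.69, 0) = 0, max(-19, 0) = 0, max(20, 0) = 20
Node u (S = 108.8): V_u = 1/1.03·[0.3538·0.0000 + 0.6462·0.0000] = 0.0000
Node d (S = 60): V_d = 1/1.03·[0.3538·0.0000 + 0.6462·20.0000] = 12.5467
Node 0 (S = 75): V_0 = 1/1.03·[0.3538·0.0000 + 0.6462·12.5467] = 7.8710

$7.87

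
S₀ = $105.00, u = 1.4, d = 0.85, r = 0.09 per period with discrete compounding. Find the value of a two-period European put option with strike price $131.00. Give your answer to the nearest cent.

$17.25

Risk-neutral probability p = (1 + 0.09 − 0.85)/(1.4 − 0.85) = 0.2400/0.5500 = 0.4364
Terminal stock prices: S_uu = 205.8, S_ud = 125, S_dd = 75.86
Terminal payoffs (K − S): max(-74.8, 0) = 0, max(6.05, 0) = 6.05, max(55.14, 0) = 55.14
Node u (S = 147): V_u = 1/1.09·[0.4364·0.0000 + 0.5636·6.0500] = 3.1284
Node d (S = 89.25): V_d = 1/1.09·[0.4364·6.0500 + 0.5636·55.1375] = 30.9335
Node 0 (S = 105): V_0 = 1/1.09·[0.4364·3.1284 + 0.5636·30.9335] = 17.2481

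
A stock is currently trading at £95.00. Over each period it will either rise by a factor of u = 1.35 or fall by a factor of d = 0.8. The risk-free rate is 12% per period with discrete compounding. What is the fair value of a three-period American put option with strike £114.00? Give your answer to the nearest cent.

Risk-neutral probability p = (1 + 0.12 − 0.8)/(1.35 − 0.8) = 0.3200/0.5500 = 0.5818
Terminal stock prices: S_uuu = 233.7, S_uud = 138.5, S_udd = 82.08, S_ddd = 48.64
Terminal payoffs (K − S): max(-119.7, 0) = 0, max(-24.51, 0) = 0, max(31.92, 0) = 31.92, max(65.36, 0) = 65.36
Node uu (S = 173.1): continuation = 1/1.12·[0.5818·0.0000 + 0.4182·0.0000] = 0.0000; exercise value = 0.0000 ≤ continuation, so V_uu = 0.0000
Node ud (S = 102.6): continuation = 1/1.12·[0.5818·0.0000 + 0.4182·31.9200] = 11.9182; exercise value = 11.4000 ≤ continuation, so V_ud = 11.9182
Node dd (S = 60.8): continuation = 1/1.12·[0.5818·31.9200 + 0.4182·65.3600] = 40.9857; exercise value = 53.2000 > continuation, so V_dd = 53.2000 (exercise)
Node u (S = 128.2): continuation = 1/1.12·[0.5818·0.0000 + 0.4182·11.9182] = 4.4500; exercise value = 0.0000 ≤ continuation, so V_u = 4.4500
Node d (S = 76): continuation = 1/1.12·[0.5818·11.9182 + 0.4182·53.2000] = 26.0549; exercise value = 38.0000 > continuation, so V_d = 38.0000 (exercise)
Node 0 (S = 95): continuation = 1/1.12·[0.5818·4.4500 + 0.4182·38.0000] = 16.5000; exercise value = 19.0000 > continuation, so V_0 = 19.0000 (exercise)

£19.00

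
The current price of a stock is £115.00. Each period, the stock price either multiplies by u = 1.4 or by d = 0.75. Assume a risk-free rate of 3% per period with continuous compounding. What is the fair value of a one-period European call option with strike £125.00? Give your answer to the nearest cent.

Risk-neutral probability p = (e^0.03 − 0.75)/(1.4 − 0.75) = 0.2805/0.6500 = 0.4315
Terminal stock prices: S_u = 161, S_d = 86.25
Terminal payoffs (S − K): max(36, 0) = 36, max(-38.75, 0) = 0
Node 0 (S = 115): V_0 = e^(−0.03)·[0.4315·36.0000 + 0.5685·0.0000] = 15.0738

£15.07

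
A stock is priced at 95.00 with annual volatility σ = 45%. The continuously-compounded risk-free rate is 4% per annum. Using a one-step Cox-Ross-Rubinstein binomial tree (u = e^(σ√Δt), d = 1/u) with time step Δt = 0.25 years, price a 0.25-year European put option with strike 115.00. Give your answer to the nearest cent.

CRR parameters: u = e^(σ√Δt) = e^(0.45·√0.25) = 1.2523, d = 1/u = 0.7985
Per-period rate: rΔt = 0.04·0.25 = 0.01, so R = e^0.01 = 1.0101
Risk-neutral probability p = (e^0.01 − 0.7985)/(1.2523 − 0.7985) = 0.2115/0.4538 = 0.4661
Terminal stock prices: S_u = 119, S_d = 75.86
Terminal payoffs (K − S): max(-3.971, 0) = 0, max(39.14, 0) = 39.14
Node 0 (S = 95): V_0 = e^(−0.01)·[0.4661·0.0000 + 0.5339·39.1410] = 20.6882

20.69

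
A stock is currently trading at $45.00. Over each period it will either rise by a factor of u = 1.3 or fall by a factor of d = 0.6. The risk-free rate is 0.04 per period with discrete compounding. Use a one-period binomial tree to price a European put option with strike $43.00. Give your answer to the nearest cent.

$5.71

Risk-neutral probability p = (1 + 0.04 − 0.6)/(1.3 − 0.6) = 0.4400/0.7000 = 0.6286
Terminal stock prices: S_u = 58.5, S_d = 27
Terminal payoffs (K − S): max(-15.5, 0) = 0, max(16, 0) = 16
Node 0 (S = 45): V_0 = 1/1.04·[0.6286·0.0000 + 0.3714·16.0000] = 5.7143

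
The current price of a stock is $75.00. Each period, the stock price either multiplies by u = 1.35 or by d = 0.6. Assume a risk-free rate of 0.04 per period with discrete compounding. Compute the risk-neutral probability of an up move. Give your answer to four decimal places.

Risk-neutral probability p = (1 + 0.04 − 0.6)/(1.35 − 0.6) = 0.4400/0.7500 = 0.5867

p = 0.5867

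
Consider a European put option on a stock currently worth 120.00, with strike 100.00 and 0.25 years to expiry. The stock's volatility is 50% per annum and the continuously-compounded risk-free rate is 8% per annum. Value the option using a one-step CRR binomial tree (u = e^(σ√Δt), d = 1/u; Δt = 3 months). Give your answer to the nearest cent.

3.35

CRR parameters: u = e^(σ√Δt) = e^(0.5·√0.25) = 1.2840, d = 1/u = 0.7788
Per-period rate: rΔt = 0.08·0.25 = 0.02, so R = e^0.02 = 1.0202
Risk-neutral probability p = (e^0.02 − 0.7788)/(1.2840 − 0.7788) = 0.2414/0.5052 = 0.4778
Terminal stock prices: S_u = 154.1, S_d = 93.46
Terminal payoffs (K − S): max(-54.08, 0) = 0, max(6.544, 0) = 6.544
Node 0 (S = 120): V_0 = e^(−0.02)·[0.4778·0.0000 + 0.5222·6.5439] = 3.3495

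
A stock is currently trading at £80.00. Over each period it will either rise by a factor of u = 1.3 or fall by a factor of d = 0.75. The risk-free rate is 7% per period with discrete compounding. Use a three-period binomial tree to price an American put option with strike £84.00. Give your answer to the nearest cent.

Risk-neutral probability p = (1 + 0.07 − 0.75)/(1.3 − 0.75) = 0.3200/0.5500 = 0.5818
Terminal stock prices: S_uuu = 175.8, S_uud = 101.4, S_udd = 58.5, S_ddd = 33.75
Terminal payoffs (K − S): max(-91.76, 0) = 0, max(-17.4, 0) = 0, max(25.5, 0) = 25.5, max(50.25, 0) = 50.25
Node uu (S = 135.2): continuation = 1/1.07·[0.5818·0.0000 + 0.4182·0.0000] = 0.0000; exercise value = 0.0000 ≤ continuation, so V_uu = 0.0000
Node ud (S = 78): continuation = 1/1.07·[0.5818·0.0000 + 0.4182·25.5000] = 9.9660; exercise value = 6.0000 ≤ continuation, so V_ud = 9.9660
Node dd (S = 45): continuation = 1/1.07·[0.5818·25.5000 + 0.4182·50.2500] = 33.5047; exercise value = 39.0000 > continuation, so V_dd = 39.0000 (exercise)
Node u (S = 104): continuation = 1/1.07·[0.5818·0.0000 + 0.4182·9.9660] = 3.8950; exercise value = 0.0000 ≤ continuation, so V_u = 3.8950
Node d (S = 60): continuation = 1/1.07·[0.5818·9.9660 + 0.4182·39.0000] = 20.6612; exercise value = 24.0000 > continuation, so V_d = 24.0000 (exercise)
Node 0 (S = 80): continuation = 1/1.07·[0.5818·3.8950 + 0.4182·24.0000] = 11.4977; exercise value = 4.0000 ≤ continuation, so V_0 = 11.4977

£11.50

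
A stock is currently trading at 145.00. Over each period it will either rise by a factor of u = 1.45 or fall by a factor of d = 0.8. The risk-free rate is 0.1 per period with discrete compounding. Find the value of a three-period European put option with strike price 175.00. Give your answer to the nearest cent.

Risk-neutral probability p = (1 + 0.1 − 0.8)/(1.45 − 0.8) = 0.3000/0.6500 = 0.4615
Terminal stock prices: S_uuu = 442.1, S_uud = 243.9, S_udd = 134.6, S_ddd = 74.24
Terminal payoffs (K − S): max(-267.1, 0) = 0, max(-68.89, 0) = 0, max(40.44, 0) = 40.44, max(100.8, 0) = 100.8
Node uu (S = 304.9): V_uu = 1/1.1·[0.4615·0.0000 + 0.5385·0.0000] = 0.0000
Node ud (S = 168.2): V_ud = 1/1.1·[0.4615·0.0000 + 0.5385·40.4400] = 19.7958
Node dd (S = 92.8): V_dd = 1/1.1·[0.4615·40.4400 + 0.5385·100.7600] = 66.2909
Node u (S = 210.2): V_u = 1/1.1·[0.4615·0.0000 + 0.5385·19.7958] = 9.6903
Node d (S = 116): V_d = 1/1.1·[0.4615·19.7958 + 0.5385·66.2909] = 40.7560
Node 0 (S = 145): V_0 = 1/1.1·[0.4615·9.6903 + 0.5385·40.7560] = 24.0163

24.02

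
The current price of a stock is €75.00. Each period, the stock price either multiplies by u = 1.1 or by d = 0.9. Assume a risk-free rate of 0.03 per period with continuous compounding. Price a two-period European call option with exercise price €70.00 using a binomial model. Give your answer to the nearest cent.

€10.13

Risk-neutral probability p = (e^0.03 − 0.9)/(1.1 − 0.9) = 0.1305/0.2000 = 0.6523
Terminal stock prices: S_uu = 90.75, S_ud = 74.25, S_dd = 60.75
Terminal payoffs (S − K): max(20.75, 0) = 20.75, max(4.25, 0) = 4.25, max(-9.25, 0) = 0
Node u (S = 82.5): V_u = e^(−0.03)·[0.6523·20.7500 + 0.3477·4.2500] = 14.5688
Node d (S = 67.5): V_d = e^(−0.03)·[0.6523·4.2500 + 0.3477·0.0000] = 2.6902
Node 0 (S = 75): V_0 = e^(−0.03)·[0.6523·14.5688 + 0.3477·2.6902] = 10.1298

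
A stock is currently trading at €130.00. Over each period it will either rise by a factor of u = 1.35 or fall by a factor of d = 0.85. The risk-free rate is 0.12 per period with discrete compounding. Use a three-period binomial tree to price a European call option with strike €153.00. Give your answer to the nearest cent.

Risk-neutral probability p = (1 + 0.12 − 0.85)/(1.35 − 0.85) = 0.2700/0.5000 = 0.5400
Terminal stock prices: S_uuu = 319.8, S_uud = 201.4, S_udd = 126.8, S_ddd = 79.84
Terminal payoffs (S − K): max(166.8, 0) = 166.8, max(48.39, 0) = 48.39, max(-26.2, 0) = 0, max(-73.16, 0) = 0
Node uu (S = 236.9): V_uu = 1/1.12·[0.5400·166.8488 + 0.4600·48.3863] = 100.3179
Node ud (S = 149.2): V_ud = 1/1.12·[0.5400·48.3863 + 0.4600·0.0000] = 23.3291
Node dd (S = 93.92): V_dd = 1/1.12·[0.5400·0.0000 + 0.4600·0.0000] = 0.0000
Node u (S = 175.5): V_u = 1/1.12·[0.5400·100.3179 + 0.4600·23.3291] = 57.9491
Node d (S = 110.5): V_d = 1/1.12·[0.5400·23.3291 + 0.4600·0.0000] = 11.2480
Node 0 (S = 130): V_0 = 1/1.12·[0.5400·57.9491 + 0.4600·11.2480] = 32.5595

€32.56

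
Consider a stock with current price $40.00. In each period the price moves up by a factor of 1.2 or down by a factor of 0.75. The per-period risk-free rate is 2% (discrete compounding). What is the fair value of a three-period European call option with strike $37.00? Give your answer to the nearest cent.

$9.06

Risk-neutral probability p = (1 + 0.02 − 0.75)/(1.2 − 0.75) = 0.2700/0.4500 = 0.6000
Terminal stock prices: S_uuu = 69.12, S_uud = 43.2, S_udd = 27, S_ddd = 16.88
Terminal payoffs (S − K): max(32.12, 0) = 32.12, max(6.2, 0) = 6.2, max(-10, 0) = 0, max(-20.12, 0) = 0
Node uu (S = 57.6): V_uu = 1/1.02·[0.6000·32.1200 + 0.4000·6.2000] = 21.3255
Node ud (S = 36): V_ud = 1/1.02·[0.6000·6.2000 + 0.4000·0.0000] = 3.6471
Node dd (S = 22.5): V_dd = 1/1.02·[0.6000·0.0000 + 0.4000·0.0000] = 0.0000
Node u (S = 48): V_u = 1/1.02·[0.6000·21.3255 + 0.4000·3.6471] = 13.9746
Node d (S = 30): V_d = 1/1.02·[0.6000·3.6471 + 0.4000·0.0000] = 2.1453
Node 0 (S = 40): V_0 = 1/1.02·[0.6000·13.9746 + 0.4000·2.1453] = 9.0617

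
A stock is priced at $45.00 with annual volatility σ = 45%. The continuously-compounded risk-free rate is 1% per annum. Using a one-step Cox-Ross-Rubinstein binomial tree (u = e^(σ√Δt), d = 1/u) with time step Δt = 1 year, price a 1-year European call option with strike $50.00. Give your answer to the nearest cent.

$8.15

CRR parameters: u = e^(σ√Δt) = e^(0.45·√1) = 1.5683, d = 1/u = 0.6376
Per-period rate: rΔt = 0.01·1 = 0.01, so R = e^0.01 = 1.0101
Risk-neutral probability p = (e^0.01 − 0.6376)/(1.5683 − 0.6376) = 0.3724/0.9307 = 0.4002
Terminal stock prices: S_u = 70.57, S_d = 28.69
Terminal payoffs (S − K): max(20.57, 0) = 20.57, max(-21.31, 0) = 0
Node 0 (S = 45): V_0 = e^(−0.01)·[0.4002·20.5740 + 0.5998·0.0000] = 8.1510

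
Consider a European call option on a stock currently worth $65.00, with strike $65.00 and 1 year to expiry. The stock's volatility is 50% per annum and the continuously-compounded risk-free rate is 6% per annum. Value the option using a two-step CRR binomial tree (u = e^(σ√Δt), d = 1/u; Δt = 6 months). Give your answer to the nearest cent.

CRR parameters: u = e^(σ√Δt) = e^(0.5·√0.5) = 1.4241, d = 1/u = 0.7022
Per-period rate: rΔt = 0.06·0.5 = 0.03, so R = e^0.03 = 1.0305
Risk-neutral probability p = (e^0.03 − 0.7022)/(1.4241 − 0.7022) = 0.3283/0.7219 = 0.4547
Terminal stock prices: S_uu = 131.8, S_ud = 65, S_dd = 32.05
Terminal payoffs (S − K): max(66.83, 0) = 66.83, max(0, 0) = 0, max(-32.95, 0) = 0
Node u (S = 92.57): V_u = e^(−0.03)·[0.4547·66.8275 + 0.5453·0.0000] = 29.4888
Node d (S = 45.64): V_d = e^(−0.03)·[0.4547·0.0000 + 0.5453·0.0000] = 0.0000
Node 0 (S = 65): V_0 = e^(−0.03)·[0.4547·29.4888 + 0.5453·0.0000] = 13.0124

$13.01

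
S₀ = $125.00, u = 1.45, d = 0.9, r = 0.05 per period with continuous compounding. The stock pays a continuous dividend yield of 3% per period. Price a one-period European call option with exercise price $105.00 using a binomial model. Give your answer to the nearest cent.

Per-period risk-free factor R = e^0.05 = 1.0513; dividend-adjusted growth = e^(0.05−0.03) = 1.0202.
Risk-neutral probability p = (1.0202 − 0.9)/(1.45 − 0.9) = 0.1202/0.5500 = 0.2185
Terminal stock prices: S_u = 181.2, S_d = 112.5
Terminal payoffs (S − K): max(76.25, 0) = 76.25, max(7.5, 0) = 7.5
Node 0 (S = 125): V_0 = e^(−0.05)·[0.2185·76.2500 + 0.7815·7.5000] = 21.4266

$21.43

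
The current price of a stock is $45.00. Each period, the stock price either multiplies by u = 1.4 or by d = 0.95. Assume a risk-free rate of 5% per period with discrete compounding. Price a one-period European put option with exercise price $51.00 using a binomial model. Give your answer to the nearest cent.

Risk-neutral probability p = (1 + 0.05 − 0.95)/(1.4 − 0.95) = 0.1000/0.4500 = 0.2222
Terminal stock prices: S_u = 63, S_d = 42.75
Terminal payoffs (K − S): max(-12, 0) = 0, max(8.25, 0) = 8.25
Node 0 (S = 45): V_0 = 1/1.05·[0.2222·0.0000 + 0.7778·8.2500] = 6.1111

$6.11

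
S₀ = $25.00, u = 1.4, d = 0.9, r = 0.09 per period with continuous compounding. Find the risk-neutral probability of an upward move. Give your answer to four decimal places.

p = 0.3883

Risk-neutral probability p = (e^0.09 − 0.9)/(1.4 − 0.9) = 0.1942/0.5000 = 0.3883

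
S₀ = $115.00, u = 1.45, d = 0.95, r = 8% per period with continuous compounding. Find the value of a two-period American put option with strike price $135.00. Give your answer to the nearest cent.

Risk-neutral probability p = (e^0.08 − 0.95)/(1.45 − 0.95) = 0.1333/0.5000 = 0.2666
Terminal stock prices: S_uu = 241.8, S_ud = 158.4, S_dd = 103.8
Terminal payoffs (K − S): max(-106.8, 0) = 0, max(-23.41, 0) = 0, max(31.21, 0) = 31.21
Node u (S = 166.8): continuation = e^(−0.08)·[0.2666·0.0000 + 0.7334·0.0000] = 0.0000; exercise value = 0.0000 ≤ continuation, so V_u = 0.0000
Node d (S = 109.2): continuation = e^(−0.08)·[0.2666·0.0000 + 0.7334·31.2125] = 21.1320; exercise value = 25.7500 > continuation, so V_d = 25.7500 (exercise)
Node 0 (S = 115): continuation = e^(−0.08)·[0.2666·0.0000 + 0.7334·25.7500] = 17.4337; exercise value = 20.0000 > continuation, so V_0 = 20.0000 (exercise)

$20.00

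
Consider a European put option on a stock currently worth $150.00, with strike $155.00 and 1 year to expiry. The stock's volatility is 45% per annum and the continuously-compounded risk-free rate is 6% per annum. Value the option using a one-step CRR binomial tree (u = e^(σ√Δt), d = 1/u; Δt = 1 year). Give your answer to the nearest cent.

$30.42

CRR parameters: u = e^(σ√Δt) = e^(0.45·√1) = 1.5683, d = 1/u = 0.6376
Per-period rate: rΔt = 0.06·1 = 0.06, so R = e^0.06 = 1.0618
Risk-neutral probability p = (e^0.06 − 0.6376)/(1.5683 − 0.6376) = 0.4242/0.9307 = 0.4558
Terminal stock prices: S_u = 235.2, S_d = 95.64
Terminal payoffs (K − S): max(-80.25, 0) = 0, max(59.36, 0) = 59.36
Node 0 (S = 150): V_0 = e^(−0.06)·[0.4558·0.0000 + 0.5442·59.3558] = 30.4202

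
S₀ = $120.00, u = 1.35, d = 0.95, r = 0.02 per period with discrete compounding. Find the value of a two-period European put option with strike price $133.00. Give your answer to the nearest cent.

$16.16

Risk-neutral probability p = (1 + 0.02 − 0.95)/(1.35 − 0.95) = 0.0700/0.4000 = 0.1750
Terminal stock prices: S_uu = 218.7, S_ud = 153.9, S_dd = 108.3
Terminal payoffs (K − S): max(-85.7, 0) = 0, max(-20.9, 0) = 0, max(24.7, 0) = 24.7
Node u (S = 162): V_u = 1/1.02·[0.1750·0.0000 + 0.8250·0.0000] = 0.0000
Node d (S = 114): V_d = 1/1.02·[0.1750·0.0000 + 0.8250·24.7000] = 19.9779
Node 0 (S = 120): V_0 = 1/1.02·[0.1750·0.0000 + 0.8250·19.9779] = 16.1586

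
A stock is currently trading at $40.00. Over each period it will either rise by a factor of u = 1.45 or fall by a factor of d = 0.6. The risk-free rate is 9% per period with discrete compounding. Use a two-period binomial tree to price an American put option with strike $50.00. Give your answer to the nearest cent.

$13.23

Risk-neutral probability p = (1 + 0.09 − 0.6)/(1.45 − 0.6) = 0.4900/0.8500 = 0.5765
Terminal stock prices: S_uu = 84.1, S_ud = 34.8, S_dd = 14.4
Terminal payoffs (K − S): max(-34.1, 0) = 0, max(15.2, 0) = 15.2, max(35.6, 0) = 35.6
Node u (S = 58): continuation = 1/1.09·[0.5765·0.0000 + 0.4235·15.2000] = 5.9061; exercise value = 0.0000 ≤ continuation, so V_u = 5.9061
Node d (S = 24): continuation = 1/1.09·[0.5765·15.2000 + 0.4235·35.6000] = 21.8716; exercise value = 26.0000 > continuation, so V_d = 26.0000 (exercise)
Node 0 (S = 40): continuation = 1/1.09·[0.5765·5.9061 + 0.4235·26.0000] = 13.2261; exercise value = 10.0000 ≤ continuation, so V_0 = 13.2261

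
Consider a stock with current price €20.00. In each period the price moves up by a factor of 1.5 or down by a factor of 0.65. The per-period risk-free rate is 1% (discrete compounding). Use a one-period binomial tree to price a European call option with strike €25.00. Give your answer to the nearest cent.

€2.10

Risk-neutral probability p = (1 + 0.01 − 0.65)/(1.5 − 0.65) = 0.3600/0.8500 = 0.4235
Terminal stock prices: S_u = 30, S_d = 13
Terminal payoffs (S − K): max(5, 0) = 5, max(-12, 0) = 0
Node 0 (S = 20): V_0 = 1/1.01·[0.4235·5.0000 + 0.5765·0.0000] = 2.0967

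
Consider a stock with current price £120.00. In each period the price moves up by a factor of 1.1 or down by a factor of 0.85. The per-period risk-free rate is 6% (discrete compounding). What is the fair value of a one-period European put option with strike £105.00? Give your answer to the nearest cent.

£0.45

Risk-neutral probability p = (1 + 0.06 − 0.85)/(1.1 − 0.85) = 0.2100/0.2500 = 0.8400
Terminal stock prices: S_u = 132, S_d = 102
Terminal payoffs (K − S): max(-27, 0) = 0, max(3, 0) = 3
Node 0 (S = 120): V_0 = 1/1.06·[0.8400·0.0000 + 0.1600·3.0000] = 0.4528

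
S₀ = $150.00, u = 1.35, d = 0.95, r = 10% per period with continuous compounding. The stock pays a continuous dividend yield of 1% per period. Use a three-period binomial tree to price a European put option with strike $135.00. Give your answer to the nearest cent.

Per-period risk-free factor R = e^0.1 = 1.1052; dividend-adjusted growth = e^(0.1−0.01) = 1.0942.
Risk-neutral probability p = (1.0942 − 0.95)/(1.35 − 0.95) = 0.1442/0.4000 = 0.3604
Terminal stock prices: S_uuu = 369.1, S_uud = 259.7, S_udd = 182.8, S_ddd = 128.6
Terminal payoffs (K − S): max(-234.1, 0) = 0, max(-124.7, 0) = 0, max(-47.76, 0) = 0, max(6.394, 0) = 6.394
Node uu (S = 273.4): V_uu = e^(−0.1)·[0.3604·0.0000 + 0.6396·0.0000] = 0.0000
Node ud (S = 192.4): V_ud = e^(−0.1)·[0.3604·0.0000 + 0.6396·0.0000] = 0.0000
Node dd (S = 135.4): V_dd = e^(−0.1)·[0.3604·0.0000 + 0.6396·6.3938] = 3.7001
Node u (S = 202.5): V_u = e^(−0.1)·[0.3604·0.0000 + 0.6396·0.0000] = 0.0000
Node d (S = 142.5): V_d = e^(−0.1)·[0.3604·0.0000 + 0.6396·3.7001] = 2.1412
Node 0 (S = 150): V_0 = e^(−0.1)·[0.3604·0.0000 + 0.6396·2.1412] = 1.2391

$1.24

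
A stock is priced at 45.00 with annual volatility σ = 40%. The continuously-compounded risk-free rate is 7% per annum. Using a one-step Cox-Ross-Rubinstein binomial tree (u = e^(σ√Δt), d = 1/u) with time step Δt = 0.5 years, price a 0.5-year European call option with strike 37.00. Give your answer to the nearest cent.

CRR parameters: u = e^(σ√Δt) = e^(0.4·√0.5) = 1.3269, d = 1/u = 0.7536
Per-period rate: rΔt = 0.07·0.5 = 0.035, so R = e^0.035 = 1.0356
Risk-neutral probability p = (e^0.035 − 0.7536)/(1.3269 − 0.7536) = 0.2820/0.5733 = 0.4919
Terminal stock prices: S_u = 59.71, S_d = 33.91
Terminal payoffs (S − K): max(22.71, 0) = 22.71, max(-3.086, 0) = 0
Node 0 (S = 45): V_0 = e^(−0.035)·[0.4919·22.7103 + 0.5081·0.0000] = 10.7868

10.79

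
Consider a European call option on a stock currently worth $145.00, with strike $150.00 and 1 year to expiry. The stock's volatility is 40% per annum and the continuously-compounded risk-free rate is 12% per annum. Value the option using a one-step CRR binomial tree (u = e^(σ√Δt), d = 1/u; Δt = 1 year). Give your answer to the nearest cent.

CRR parameters: u = e^(σ√Δt) = e^(0.4·√1) = 1.4918, d = 1/u = 0.6703
Per-period rate: rΔt = 0.12·1 = 0.12, so R = e^0.12 = 1.1275
Risk-neutral probability p = (e^0.12 − 0.6703)/(1.4918 − 0.6703) = 0.4572/0.8215 = 0.5565
Terminal stock prices: S_u = 216.3, S_d = 97.2
Terminal payoffs (S − K): max(66.31, 0) = 66.31, max(-52.8, 0) = 0
Node 0 (S = 145): V_0 = e^(−0.12)·[0.5565·66.3146 + 0.4435·0.0000] = 32.7316

$32.73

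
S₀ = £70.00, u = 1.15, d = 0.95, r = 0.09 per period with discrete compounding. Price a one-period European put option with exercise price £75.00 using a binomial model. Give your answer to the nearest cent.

£2.34

Risk-neutral probability p = (1 + 0.09 − 0.95)/(1.15 − 0.95) = 0.1400/0.2000 = 0.7000
Terminal stock prices: S_u = 80.5, S_d = 66.5
Terminal payoffs (K − S): max(-5.5, 0) = 0, max(8.5, 0) = 8.5
Node 0 (S = 70): V_0 = 1/1.09·[0.7000·0.0000 + 0.3000·8.5000] = 2.3394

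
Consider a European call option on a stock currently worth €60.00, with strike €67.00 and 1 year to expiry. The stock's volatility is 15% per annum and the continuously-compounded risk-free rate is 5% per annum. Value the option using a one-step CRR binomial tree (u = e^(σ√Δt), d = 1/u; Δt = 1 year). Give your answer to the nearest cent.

CRR parameters: u = e^(σ√Δt) = e^(0.15·√1) = 1.1618, d = 1/u = 0.8607
Per-period rate: rΔt = 0.05·1 = 0.05, so R = e^0.05 = 1.0513
Risk-neutral probability p = (e^0.05 − 0.8607)/(1.1618 − 0.8607) = 0.1906/0.3011 = 0.6328
Terminal stock prices: S_u = 69.71, S_d = 51.64
Terminal payoffs (S − K): max(2.71, 0) = 2.71, max(-15.36, 0) = 0
Node 0 (S = 60): V_0 = e^(−0.05)·[0.6328·2.7101 + 0.3672·0.0000] = 1.6314

€1.63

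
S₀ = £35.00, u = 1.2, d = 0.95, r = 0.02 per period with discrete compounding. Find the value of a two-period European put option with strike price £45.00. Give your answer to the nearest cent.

£8.66

Risk-neutral probability p = (1 + 0.02 − 0.95)/(1.2 − 0.95) = 0.0700/0.2500 = 0.2800
Terminal stock prices: S_uu = 50.4, S_ud = 39.9, S_dd = 31.59
Terminal payoffs (K − S): max(-5.4, 0) = 0, max(5.1, 0) = 5.1, max(13.41, 0) = 13.41
Node u (S = 42): V_u = 1/1.02·[0.2800·0.0000 + 0.7200·5.1000] = 3.6000
Node d (S = 33.25): V_d = 1/1.02·[0.2800·5.1000 + 0.7200·13.4125] = 10.8676
Node 0 (S = 35): V_0 = 1/1.02·[0.2800·3.6000 + 0.7200·10.8676] = 8.6595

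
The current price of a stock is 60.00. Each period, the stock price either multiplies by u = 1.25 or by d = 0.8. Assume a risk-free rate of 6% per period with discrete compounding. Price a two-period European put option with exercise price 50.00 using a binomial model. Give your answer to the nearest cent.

1.84

Risk-neutral probability p = (1 + 0.06 − 0.8)/(1.25 − 0.8) = 0.2600/0.4500 = 0.5778
Terminal stock prices: S_uu = 93.75, S_ud = 60, S_dd = 38.4
Terminal payoffs (K − S): max(-43.75, 0) = 0, max(-10, 0) = 0, max(11.6, 0) = 11.6
Node u (S = 75): V_u = 1/1.06·[0.5778·0.0000 + 0.4222·0.0000] = 0.0000
Node d (S = 48): V_d = 1/1.06·[0.5778·0.0000 + 0.4222·11.6000] = 4.6205
Node 0 (S = 60): V_0 = 1/1.06·[0.5778·0.0000 + 0.4222·4.6205] = 1.8405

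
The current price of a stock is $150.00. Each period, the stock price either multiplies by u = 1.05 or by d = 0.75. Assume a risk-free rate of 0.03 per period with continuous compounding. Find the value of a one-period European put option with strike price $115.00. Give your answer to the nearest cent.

Risk-neutral probability p = (e^0.03 − 0.75)/(1.05 − 0.75) = 0.2805/0.3000 = 0.9348
Terminal stock prices: S_u = 157.5, S_d = 112.5
Terminal payoffs (K − S): max(-42.5, 0) = 0, max(2.5, 0) = 2.5
Node 0 (S = 150): V_0 = e^(−0.03)·[0.9348·0.0000 + 0.0652·2.5000] = 0.1581

$0.16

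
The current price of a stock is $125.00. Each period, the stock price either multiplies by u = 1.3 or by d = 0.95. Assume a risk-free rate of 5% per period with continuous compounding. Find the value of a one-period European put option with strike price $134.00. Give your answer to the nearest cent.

$10.31

Risk-neutral probability p = (e^0.05 − 0.95)/(1.3 − 0.95) = 0.1013/0.3500 = 0.2893
Terminal stock prices: S_u = 162.5, S_d = 118.8
Terminal payoffs (K − S): max(-28.5, 0) = 0, max(15.25, 0) = 15.25
Node 0 (S = 125): V_0 = e^(−0.05)·[0.2893·0.0000 + 0.7107·15.2500] = 10.3089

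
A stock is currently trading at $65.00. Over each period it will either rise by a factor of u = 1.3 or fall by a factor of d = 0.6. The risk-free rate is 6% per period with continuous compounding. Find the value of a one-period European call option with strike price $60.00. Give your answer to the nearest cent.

Risk-neutral probability p = (e^0.06 − 0.6)/(1.3 − 0.6) = 0.4618/0.7000 = 0.6598
Terminal stock prices: S_u = 84.5, S_d = 39
Terminal payoffs (S − K): max(24.5, 0) = 24.5, max(-21, 0) = 0
Node 0 (S = 65): V_0 = e^(−0.06)·[0.6598·24.5000 + 0.3402·0.0000] = 15.2229

$15.22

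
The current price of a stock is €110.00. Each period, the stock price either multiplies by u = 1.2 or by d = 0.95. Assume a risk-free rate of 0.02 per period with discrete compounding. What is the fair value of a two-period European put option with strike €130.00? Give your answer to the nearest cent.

Risk-neutral probability p = (1 + 0.02 − 0.95)/(1.2 − 0.95) = 0.0700/0.2500 = 0.2800
Terminal stock prices: S_uu = 158.4, S_ud = 125.4, S_dd = 99.27
Terminal payoffs (K − S): max(-28.4, 0) = 0, max(4.6, 0) = 4.6, max(30.73, 0) = 30.73
Node u (S = 132): V_u = 1/1.02·[0.2800·0.0000 + 0.7200·4.6000] = 3.2471
Node d (S = 104.5): V_d = 1/1.02·[0.2800·4.6000 + 0.7200·30.7250] = 22.9510
Node 0 (S = 110): V_0 = 1/1.02·[0.2800·3.2471 + 0.7200·22.9510] = 17.0920

€17.09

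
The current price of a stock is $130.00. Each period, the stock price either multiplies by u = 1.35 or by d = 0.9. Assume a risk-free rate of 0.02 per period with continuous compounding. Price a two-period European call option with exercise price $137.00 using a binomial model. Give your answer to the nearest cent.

Risk-neutral probability p = (e^0.02 − 0.9)/(1.35 − 0.9) = 0.1202/0.4500 = 0.2671
Terminal stock prices: S_uu = 236.9, S_ud = 158, S_dd = 105.3
Terminal payoffs (S − K): max(99.93, 0) = 99.93, max(20.95, 0) = 20.95, max(-31.7, 0) = 0
Node u (S = 175.5): V_u = e^(−0.02)·[0.2671·99.9250 + 0.7329·20.9500] = 41.2128
Node d (S = 117): V_d = e^(−0.02)·[0.2671·20.9500 + 0.7329·0.0000] = 5.4852
Node 0 (S = 130): V_0 = e^(−0.02)·[0.2671·41.2128 + 0.7329·5.4852] = 14.7310

$14.73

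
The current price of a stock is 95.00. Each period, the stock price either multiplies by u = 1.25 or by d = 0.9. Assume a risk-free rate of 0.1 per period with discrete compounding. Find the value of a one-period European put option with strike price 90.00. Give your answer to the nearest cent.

Risk-neutral probability p = (1 + 0.1 − 0.9)/(1.25 − 0.9) = 0.2000/0.3500 = 0.5714
Terminal stock prices: S_u = 118.8, S_d = 85.5
Terminal payoffs (K − S): max(-28.75, 0) = 0, max(4.5, 0) = 4.5
Node 0 (S = 95): V_0 = 1/1.1·[0.5714·0.0000 + 0.4286·4.5000] = 1.7532

1.75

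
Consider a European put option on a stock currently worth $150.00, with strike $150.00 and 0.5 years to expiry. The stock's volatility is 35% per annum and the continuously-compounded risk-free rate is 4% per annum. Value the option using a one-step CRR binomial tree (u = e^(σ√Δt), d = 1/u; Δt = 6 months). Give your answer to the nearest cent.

CRR parameters: u = e^(σ√Δt) = e^(0.35·√0.5) = 1.2808, d = 1/u = 0.7808
Per-period rate: rΔt = 0.04·0.5 = 0.02, so R = e^0.02 = 1.0202
Risk-neutral probability p = (e^0.02 − 0.7808)/(1.2808 − 0.7808) = 0.2394/0.5000 = 0.4788
Terminal stock prices: S_u = 192.1, S_d = 117.1
Terminal payoffs (K − S): max(-42.12, 0) = 0, max(32.89, 0) = 32.89
Node 0 (S = 150): V_0 = e^(−0.02)·[0.4788·0.0000 + 0.5212·32.8860] = 16.7994

$16.80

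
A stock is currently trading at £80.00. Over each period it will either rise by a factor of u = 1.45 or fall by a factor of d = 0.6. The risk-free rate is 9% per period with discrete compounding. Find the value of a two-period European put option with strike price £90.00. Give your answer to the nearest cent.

£17.62

Risk-neutral probability p = (1 + 0.09 − 0.6)/(1.45 − 0.6) = 0.4900/0.8500 = 0.5765
Terminal stock prices: S_uu = 168.2, S_ud = 69.6, S_dd = 28.8
Terminal payoffs (K − S): max(-78.2, 0) = 0, max(20.4, 0) = 20.4, max(61.2, 0) = 61.2
Node u (S = 116): V_u = 1/1.09·[0.5765·0.0000 + 0.4235·20.4000] = 7.9266
Node d (S = 48): V_d = 1/1.09·[0.5765·20.4000 + 0.4235·61.2000] = 34.5688
Node 0 (S = 80): V_0 = 1/1.09·[0.5765·7.9266 + 0.4235·34.5688] = 17.6242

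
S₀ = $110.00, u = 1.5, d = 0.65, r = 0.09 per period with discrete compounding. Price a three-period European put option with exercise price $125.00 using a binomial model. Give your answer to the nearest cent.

Risk-neutral probability p = (1 + 0.09 − 0.65)/(1.5 − 0.65) = 0.4400/0.8500 = 0.5176
Terminal stock prices: S_uuu = 371.2, S_uud = 160.9, S_udd = 69.71, S_ddd = 30.21
Terminal payoffs (K − S): max(-246.2, 0) = 0, max(-35.88, 0) = 0, max(55.29, 0) = 55.29, max(94.79, 0) = 94.79
Node uu (S = 247.5): V_uu = 1/1.09·[0.5176·0.0000 + 0.4824·0.0000] = 0.0000
Node ud (S = 107.2): V_ud = 1/1.09·[0.5176·0.0000 + 0.4824·55.2875] = 24.4661
Node dd (S = 46.48): V_dd = 1/1.09·[0.5176·55.2875 + 0.4824·94.7912] = 68.2039
Node u (S = 165): V_u = 1/1.09·[0.5176·0.0000 + 0.4824·24.4661] = 10.8269
Node d (S = 71.5): V_d = 1/1.09·[0.5176·24.4661 + 0.4824·68.2039] = 41.8011
Node 0 (S = 110): V_0 = 1/1.09·[0.5176·10.8269 + 0.4824·41.8011] = 23.6398

$23.64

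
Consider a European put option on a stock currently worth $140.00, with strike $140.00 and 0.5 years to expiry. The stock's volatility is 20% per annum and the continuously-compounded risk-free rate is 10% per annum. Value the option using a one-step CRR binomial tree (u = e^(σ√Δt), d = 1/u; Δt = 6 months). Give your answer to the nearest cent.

CRR parameters: u = e^(σ√Δt) = e^(0.2·√0.5) = 1.1519, d = 1/u = 0.8681
Per-period rate: rΔt = 0.1·0.5 = 0.05, so R = e^0.05 = 1.0513
Risk-neutral probability p = (e^0.05 − 0.8681)/(1.1519 − 0.8681) = 0.1831/0.2838 = 0.6454
Terminal stock prices: S_u = 161.3, S_d = 121.5
Terminal payoffs (K − S): max(-21.27, 0) = 0, max(18.46, 0) = 18.46
Node 0 (S = 140): V_0 = e^(−0.05)·[0.6454·0.0000 + 0.3546·18.4627] = 6.2281

$6.23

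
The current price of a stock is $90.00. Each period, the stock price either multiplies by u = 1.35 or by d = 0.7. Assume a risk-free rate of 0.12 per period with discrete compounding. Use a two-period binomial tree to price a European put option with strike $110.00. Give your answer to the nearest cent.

Risk-neutral probability p = (1 + 0.12 − 0.7)/(1.35 − 0.7) = 0.4200/0.6500 = 0.6462
Terminal stock prices: S_uu = 164, S_ud = 85.05, S_dd = 44.1
Terminal payoffs (K − S): max(-54.03, 0) = 0, max(24.95, 0) = 24.95, max(65.9, 0) = 65.9
Node u (S = 121.5): V_u = 1/1.12·[0.6462·0.0000 + 0.3538·24.9500] = 7.8826
Node d (S = 63): V_d = 1/1.12·[0.6462·24.9500 + 0.3538·65.9000] = 35.2143
Node 0 (S = 90): V_0 = 1/1.12·[0.6462·7.8826 + 0.3538·35.2143] = 15.6730

$15.67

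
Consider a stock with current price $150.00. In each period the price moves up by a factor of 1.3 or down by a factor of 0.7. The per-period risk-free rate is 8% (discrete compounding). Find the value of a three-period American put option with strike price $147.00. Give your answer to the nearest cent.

Risk-neutral probability p = (1 + 0.08 − 0.7)/(1.3 − 0.7) = 0.3800/0.6000 = 0.6333
Terminal stock prices: S_uuu = 329.6, S_uud = 177.5, S_udd = 95.55, S_ddd = 51.45
Terminal payoffs (K − S): max(-182.6, 0) = 0, max(-30.45, 0) = 0, max(51.45, 0) = 51.45, max(95.55, 0) = 95.55
Node uu (S = 253.5): continuation = 1/1.08·[0.6333·0.0000 + 0.3667·0.0000] = 0.0000; exercise value = 0.0000 ≤ continuation, so V_uu = 0.0000
Node ud (S = 136.5): continuation = 1/1.08·[0.6333·0.0000 + 0.3667·51.4500] = 17.4676; exercise value = 10.5000 ≤ continuation, so V_ud = 17.4676
Node dd (S = 73.5): continuation = 1/1.08·[0.6333·51.4500 + 0.3667·95.5500] = 62.6111; exercise value = 73.5000 > continuation, so V_dd = 73.5000 (exercise)
Node u (S = 195): continuation = 1/1.08·[0.6333·0.0000 + 0.3667·17.4676] = 5.9304; exercise value = 0.0000 ≤ continuation, so V_u = 5.9304
Node d (S = 105): continuation = 1/1.08·[0.6333·17.4676 + 0.3667·73.5000] = 35.1970; exercise value = 42.0000 > continuation, so V_d = 42.0000 (exercise)
Node 0 (S = 150): continuation = 1/1.08·[0.6333·5.9304 + 0.3667·42.0000] = 17.7369; exercise value = 0.0000 ≤ continuation, so V_0 = 17.7369

$17.74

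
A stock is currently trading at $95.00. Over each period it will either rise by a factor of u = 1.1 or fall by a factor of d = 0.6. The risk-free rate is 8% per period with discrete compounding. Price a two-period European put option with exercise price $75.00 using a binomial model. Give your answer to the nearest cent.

Risk-neutral probability p = (1 + 0.08 − 0.6)/(1.1 − 0.6) = 0.4800/0.5000 = 0.9600
Terminal stock prices: S_uu = 115, S_ud = 62.7, S_dd = 34.2
Terminal payoffs (K − S): max(-39.95, 0) = 0, max(12.3, 0) = 12.3, max(40.8, 0) = 40.8
Node u (S = 104.5): V_u = 1/1.08·[0.9600·0.0000 + 0.0400·12.3000] = 0.4556
Node d (S = 57): V_d = 1/1.08·[0.9600·12.3000 + 0.0400·40.8000] = 12.4444
Node 0 (S = 95): V_0 = 1/1.08·[0.9600·0.4556 + 0.0400·12.4444] = 0.8658

$0.87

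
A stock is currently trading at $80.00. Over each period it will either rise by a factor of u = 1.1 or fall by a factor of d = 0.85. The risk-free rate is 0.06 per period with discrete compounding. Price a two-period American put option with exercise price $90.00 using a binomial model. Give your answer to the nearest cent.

Risk-neutral probability p = (1 + 0.06 − 0.85)/(1.1 − 0.85) = 0.2100/0.2500 = 0.8400
Terminal stock prices: S_uu = 96.8, S_ud = 74.8, S_dd = 57.8
Terminal payoffs (K − S): max(-6.8, 0) = 0, max(15.2, 0) = 15.2, max(32.2, 0) = 32.2
Node u (S = 88): continuation = 1/1.06·[0.8400·0.0000 + 0.1600·15.2000] = 2.2943; exercise value = 2.0000 ≤ continuation, so V_u = 2.2943
Node d (S = 68): continuation = 1/1.06·[0.8400·15.2000 + 0.1600·32.2000] = 16.9057; exercise value = 22.0000 > continuation, so V_d = 22.0000 (exercise)
Node 0 (S = 80): continuation = 1/1.06·[0.8400·2.2943 + 0.1600·22.0000] = 5.1389; exercise value = 10.0000 > continuation, so V_0 = 10.0000 (exercise)

$10.00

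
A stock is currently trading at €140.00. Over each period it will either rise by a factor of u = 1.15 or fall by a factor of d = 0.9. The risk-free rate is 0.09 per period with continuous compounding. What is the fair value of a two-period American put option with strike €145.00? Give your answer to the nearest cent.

€5.00

Risk-neutral probability p = (e^0.09 − 0.9)/(1.15 − 0.9) = 0.1942/0.2500 = 0.7767
Terminal stock prices: S_uu = 185.1, S_ud = 144.9, S_dd = 113.4
Terminal payoffs (K − S): max(-40.15, 0) = 0, max(0.1, 0) = 0.1, max(31.6, 0) = 31.6
Node u (S = 161): continuation = e^(−0.09)·[0.7767·0.0000 + 0.2233·0.1000] = 0.0204; exercise value = 0.0000 ≤ continuation, so V_u = 0.0204
Node d (S = 126): continuation = e^(−0.09)·[0.7767·0.1000 + 0.2233·31.6000] = 6.5200; exercise value = 19.0000 > continuation, so V_d = 19.0000 (exercise)
Node 0 (S = 140): continuation = e^(−0.09)·[0.7767·0.0204 + 0.2233·19.0000] = 3.8921; exercise value = 5.0000 > continuation, so V_0 = 5.0000 (exercise)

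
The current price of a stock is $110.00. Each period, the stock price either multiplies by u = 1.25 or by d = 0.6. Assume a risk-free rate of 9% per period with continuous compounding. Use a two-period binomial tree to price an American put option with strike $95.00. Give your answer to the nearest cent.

$8.26

Risk-neutral probability p = (e^0.09 − 0.6)/(1.25 − 0.6) = 0.4942/0.6500 = 0.7603
Terminal stock prices: S_uu = 171.9, S_ud = 82.5, S_dd = 39.6
Terminal payoffs (K − S): max(-76.88, 0) = 0, max(12.5, 0) = 12.5, max(55.4, 0) = 55.4
Node u (S = 137.5): continuation = e^(−0.09)·[0.7603·0.0000 + 0.2397·12.5000] = 2.7387; exercise value = 0.0000 ≤ continuation, so V_u = 2.7387
Node d (S = 66): continuation = e^(−0.09)·[0.7603·12.5000 + 0.2397·55.4000] = 20.8235; exercise value = 29.0000 > continuation, so V_d = 29.0000 (exercise)
Node 0 (S = 110): continuation = e^(−0.09)·[0.7603·2.7387 + 0.2397·29.0000] = 8.2568; exercise value = 0.0000 ≤ continuation, so V_0 = 8.2568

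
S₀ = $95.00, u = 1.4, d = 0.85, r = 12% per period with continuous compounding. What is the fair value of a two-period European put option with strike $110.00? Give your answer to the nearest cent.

Risk-neutral probability p = (e^0.12 − 0.85)/(1.4 − 0.85) = 0.2775/0.5500 = 0.5045
Terminal stock prices: S_uu = 186.2, S_ud = 113, S_dd = 68.64
Terminal payoffs (K − S): max(-76.2, 0) = 0, max(-3.05, 0) = 0, max(41.36, 0) = 41.36
Node u (S = 133): V_u = e^(−0.12)·[0.5045·0.0000 + 0.4955·0.0000] = 0.0000
Node d (S = 80.75): V_d = e^(−0.12)·[0.5045·0.0000 + 0.4955·41.3625] = 18.1761
Node 0 (S = 95): V_0 = e^(−0.12)·[0.5045·0.0000 + 0.4955·18.1761] = 7.9872

$7.99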